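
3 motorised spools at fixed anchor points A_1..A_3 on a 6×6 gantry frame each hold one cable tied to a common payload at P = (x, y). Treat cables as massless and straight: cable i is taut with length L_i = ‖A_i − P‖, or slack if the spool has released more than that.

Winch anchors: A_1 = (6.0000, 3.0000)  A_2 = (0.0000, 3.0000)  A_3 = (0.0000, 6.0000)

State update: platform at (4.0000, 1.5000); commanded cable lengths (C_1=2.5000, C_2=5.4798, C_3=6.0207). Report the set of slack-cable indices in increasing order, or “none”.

cable 1: √((2.0000)²+(1.5000)²)=2.5000, C_1=2.5000: taut
cable 2: √((-4.0000)²+(1.5000)²)=4.2720, C_2=5.4798: slack
cable 3: √((-4.0000)²+(4.5000)²)=6.0208, C_3=6.0207: taut

2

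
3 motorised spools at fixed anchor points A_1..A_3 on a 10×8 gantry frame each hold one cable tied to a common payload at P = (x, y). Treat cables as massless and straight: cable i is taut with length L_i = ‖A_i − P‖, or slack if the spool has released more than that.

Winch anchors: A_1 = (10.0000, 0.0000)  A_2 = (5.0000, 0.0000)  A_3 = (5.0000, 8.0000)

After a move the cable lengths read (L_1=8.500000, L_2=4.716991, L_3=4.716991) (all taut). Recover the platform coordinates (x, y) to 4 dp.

expand ‖A_i−P‖²=L_i² and subtract eq 1 (c_i ≔ ‖A_i‖²−L_i²)
c_1 = 100.0000+0.0000−72.2500 = 27.7500
eq1−eq2 → [10.0000  0.0000]·P = 25.0000
eq1−eq3 → [10.0000  -16.0000]·P = -39.0000
2×2 solve → P = (2.5000, 4.0000)

(2.5000, 4.0000)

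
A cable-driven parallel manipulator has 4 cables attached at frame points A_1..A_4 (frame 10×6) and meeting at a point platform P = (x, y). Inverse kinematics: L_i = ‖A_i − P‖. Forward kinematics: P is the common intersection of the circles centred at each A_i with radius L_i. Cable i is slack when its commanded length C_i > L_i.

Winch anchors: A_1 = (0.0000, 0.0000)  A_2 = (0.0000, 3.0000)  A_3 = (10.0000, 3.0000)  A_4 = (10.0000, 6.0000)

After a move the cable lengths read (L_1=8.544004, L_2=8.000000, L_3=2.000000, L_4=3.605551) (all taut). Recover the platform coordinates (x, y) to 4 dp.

(8.0000, 3.0000)

each cable: (A_i−P)·(A_i−P) = L_i²; let k_i = ‖A_i‖²−L_i²
k_1 = 0.0000+0.0000−73.0000 = -73.0000
row 1: 0.0000x − 6.0000y = -18.0000  (k_2=-55.0000)
row 2: -20.0000x − 6.0000y = -178.0000  (k_3=105.0000)
row 3: -20.0000x − 12.0000y = -196.0000  (k_4=123.0000)
Cramer on rows 1–2 → x = 8.0000, y = 3.0000
check cable 4: ‖A_4−P‖² = 13.0000 ≈ L_4² = 13.0000 ✓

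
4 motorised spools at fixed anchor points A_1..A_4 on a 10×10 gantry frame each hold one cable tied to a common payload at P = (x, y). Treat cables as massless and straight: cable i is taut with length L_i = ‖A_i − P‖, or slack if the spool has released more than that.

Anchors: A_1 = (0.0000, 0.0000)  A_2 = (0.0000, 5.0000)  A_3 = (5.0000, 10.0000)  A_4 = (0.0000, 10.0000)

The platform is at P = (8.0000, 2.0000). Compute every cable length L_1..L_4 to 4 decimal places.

L_1: Δ = A_1−P = (-8.0000, -2.0000) → ‖Δ‖ = √68.0000 = 8.2462
L_2: Δ = A_2−P = (-8.0000, 3.0000) → ‖Δ‖ = √73.0000 = 8.5440
L_3: Δ = A_3−P = (-3.0000, 8.0000) → ‖Δ‖ = √73.0000 = 8.5440
L_4: Δ = A_4−P = (-8.0000, 8.0000) → ‖Δ‖ = √128.0000 = 11.3137

(8.2462, 8.5440, 8.5440, 11.3137)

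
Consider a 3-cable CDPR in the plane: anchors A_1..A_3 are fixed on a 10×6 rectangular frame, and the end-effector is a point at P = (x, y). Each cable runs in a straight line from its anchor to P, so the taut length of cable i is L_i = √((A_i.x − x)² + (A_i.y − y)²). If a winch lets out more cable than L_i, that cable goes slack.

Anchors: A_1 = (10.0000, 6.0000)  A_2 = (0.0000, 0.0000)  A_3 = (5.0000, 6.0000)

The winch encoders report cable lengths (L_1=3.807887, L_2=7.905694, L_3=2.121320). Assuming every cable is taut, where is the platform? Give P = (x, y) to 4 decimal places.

each cable: (A_i−P)·(A_i−P) = L_i²; let c_i = ‖A_i‖²−L_i²
c_1 = 100.0000+36.0000−14.5000 = 121.5000
row 1: 20.0000x + 12.0000y = 184.0000  (c_2=-62.5000)
row 2: 10.0000x + 0.0000y = 65.0000  (c_3=56.5000)
Cramer on rows 1–2 → x = 6.5000, y = 4.5000

(6.5000, 4.5000)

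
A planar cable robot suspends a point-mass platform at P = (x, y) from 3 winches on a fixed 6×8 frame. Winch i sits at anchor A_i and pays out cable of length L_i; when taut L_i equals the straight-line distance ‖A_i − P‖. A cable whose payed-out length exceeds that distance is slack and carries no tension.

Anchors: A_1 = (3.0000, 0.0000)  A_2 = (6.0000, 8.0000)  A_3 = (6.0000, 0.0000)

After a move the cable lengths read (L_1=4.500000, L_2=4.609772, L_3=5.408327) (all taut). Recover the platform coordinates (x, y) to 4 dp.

(3.0000, 4.5000)

expand ‖A_i−P‖²=L_i² and subtract eq 1 (c_i ≔ ‖A_i‖²−L_i²)
c_1 = 9.0000+0.0000−20.2500 = -11.2500
eq1−eq2 → [-6.0000  -16.0000]·P = -90.0000
eq1−eq3 → [-6.0000  0.0000]·P = -18.0000
2×2 solve → P = (3.0000, 4.5000)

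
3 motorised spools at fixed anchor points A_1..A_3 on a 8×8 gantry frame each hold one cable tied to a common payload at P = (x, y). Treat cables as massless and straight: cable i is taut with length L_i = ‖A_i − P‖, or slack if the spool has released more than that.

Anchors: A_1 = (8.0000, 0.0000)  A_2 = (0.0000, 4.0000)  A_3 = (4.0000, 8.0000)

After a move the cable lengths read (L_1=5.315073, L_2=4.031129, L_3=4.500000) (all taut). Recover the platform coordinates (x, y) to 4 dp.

each cable: (A_i−P)·(A_i−P) = L_i²; let k_i = ‖A_i‖²−L_i²
k_1 = 64.0000+0.0000−28.2500 = 35.7500
row 1: 16.0000x − 8.0000y = 36.0000  (k_2=-0.2500)
row 2: 8.0000x − 16.0000y = -24.0000  (k_3=59.7500)
Cramer on rows 1–2 → x = 4.0000, y = 3.5000

(4.0000, 3.5000)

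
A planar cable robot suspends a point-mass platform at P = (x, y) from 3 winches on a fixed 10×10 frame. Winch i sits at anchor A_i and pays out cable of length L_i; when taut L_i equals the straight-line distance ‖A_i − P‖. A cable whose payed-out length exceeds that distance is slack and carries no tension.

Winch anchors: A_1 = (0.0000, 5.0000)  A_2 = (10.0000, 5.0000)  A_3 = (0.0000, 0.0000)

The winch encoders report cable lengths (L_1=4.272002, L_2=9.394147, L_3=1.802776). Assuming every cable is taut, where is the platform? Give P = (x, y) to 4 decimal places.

expand ‖A_i−P‖²=L_i² and subtract eq 1 (q_i ≔ ‖A_i‖²−L_i²)
q_1 = 0.0000+25.0000−18.2500 = 6.7500
eq1−eq2 → [-20.0000  0.0000]·P = -30.0000
eq1−eq3 → [0.0000  10.0000]·P = 10.0000
2×2 solve → P = (1.5000, 1.0000)

(1.5000, 1.0000)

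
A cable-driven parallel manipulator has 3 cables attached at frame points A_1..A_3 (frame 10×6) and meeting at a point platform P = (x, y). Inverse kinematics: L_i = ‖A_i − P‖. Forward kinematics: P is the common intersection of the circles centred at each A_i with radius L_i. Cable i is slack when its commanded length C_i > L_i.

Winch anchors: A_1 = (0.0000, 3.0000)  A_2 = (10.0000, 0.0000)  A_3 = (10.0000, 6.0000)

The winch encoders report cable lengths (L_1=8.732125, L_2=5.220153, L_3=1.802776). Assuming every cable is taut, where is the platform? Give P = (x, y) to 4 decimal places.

(8.5000, 5.0000)

circle eqns → linear via eq_j − eq_1; set k_j = A_j·A_j − L_j²
k_1 = 0.0000+9.0000−76.2500 = -67.2500
-20.0000·x + 6.0000·y = k_1−k_2 = -140.0000
-20.0000·x − 6.0000·y = k_1−k_3 = -200.0000
solve first two rows → x=8.5000, y=5.0000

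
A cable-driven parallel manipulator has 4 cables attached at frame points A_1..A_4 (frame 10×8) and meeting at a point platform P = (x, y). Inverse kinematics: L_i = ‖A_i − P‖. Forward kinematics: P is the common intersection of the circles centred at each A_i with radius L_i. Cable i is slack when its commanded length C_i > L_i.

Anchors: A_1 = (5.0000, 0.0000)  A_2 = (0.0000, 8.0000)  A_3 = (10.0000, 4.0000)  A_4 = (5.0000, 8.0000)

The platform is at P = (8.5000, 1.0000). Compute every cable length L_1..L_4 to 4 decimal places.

(3.6401, 11.0114, 3.3541, 7.8262)

cable 1: Δx=-3.5000, Δy=-1.0000; L_1 = √(Δx²+Δy²) = 3.6401
cable 2: Δx=-8.5000, Δy=7.0000; L_2 = √(Δx²+Δy²) = 11.0114
cable 3: Δx=1.5000, Δy=3.0000; L_3 = √(Δx²+Δy²) = 3.3541
cable 4: Δx=-3.5000, Δy=7.0000; L_4 = √(Δx²+Δy²) = 7.8262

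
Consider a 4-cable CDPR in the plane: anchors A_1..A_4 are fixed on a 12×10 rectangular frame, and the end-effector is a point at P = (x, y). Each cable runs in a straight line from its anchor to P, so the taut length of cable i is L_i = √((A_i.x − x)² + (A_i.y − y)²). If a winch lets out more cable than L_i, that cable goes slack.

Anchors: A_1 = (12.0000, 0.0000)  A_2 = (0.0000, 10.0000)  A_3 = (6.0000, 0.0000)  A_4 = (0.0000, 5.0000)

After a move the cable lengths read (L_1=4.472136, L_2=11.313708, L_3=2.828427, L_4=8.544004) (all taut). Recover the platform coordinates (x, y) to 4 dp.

each cable: (A_i−P)·(A_i−P) = L_i²; let k_i = ‖A_i‖²−L_i²
k_1 = 144.0000+0.0000−20.0000 = 124.0000
row 1: 24.0000x − 20.0000y = 152.0000  (k_2=-28.0000)
row 2: 12.0000x + 0.0000y = 96.0000  (k_3=28.0000)
row 3: 24.0000x − 10.0000y = 172.0000  (k_4=-48.0000)
Cramer on rows 1–2 → x = 8.0000, y = 2.0000
check cable 4: ‖A_4−P‖² = 73.0000 ≈ L_4² = 73.0000 ✓

(8.0000, 2.0000)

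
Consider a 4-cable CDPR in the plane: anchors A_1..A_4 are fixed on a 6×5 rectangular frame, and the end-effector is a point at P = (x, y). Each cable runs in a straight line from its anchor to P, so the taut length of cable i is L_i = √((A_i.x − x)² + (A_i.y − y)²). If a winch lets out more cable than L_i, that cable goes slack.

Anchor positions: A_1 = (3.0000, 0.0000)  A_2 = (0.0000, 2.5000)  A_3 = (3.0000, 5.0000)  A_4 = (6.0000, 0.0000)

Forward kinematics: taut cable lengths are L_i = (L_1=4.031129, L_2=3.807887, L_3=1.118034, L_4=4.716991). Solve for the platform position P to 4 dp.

each cable: (A_i−P)·(A_i−P) = L_i²; let k_i = ‖A_i‖²−L_i²
k_1 = 9.0000+0.0000−16.2500 = -7.2500
row 1: 6.0000x − 5.0000y = 1.0000  (k_2=-8.2500)
row 2: 0.0000x − 10.0000y = -40.0000  (k_3=32.7500)
row 3: -6.0000x + 0.0000y = -21.0000  (k_4=13.7500)
Cramer on rows 1–2 → x = 3.5000, y = 4.0000
check cable 4: ‖A_4−P‖² = 22.2500 ≈ L_4² = 22.2500 ✓

(3.5000, 4.0000)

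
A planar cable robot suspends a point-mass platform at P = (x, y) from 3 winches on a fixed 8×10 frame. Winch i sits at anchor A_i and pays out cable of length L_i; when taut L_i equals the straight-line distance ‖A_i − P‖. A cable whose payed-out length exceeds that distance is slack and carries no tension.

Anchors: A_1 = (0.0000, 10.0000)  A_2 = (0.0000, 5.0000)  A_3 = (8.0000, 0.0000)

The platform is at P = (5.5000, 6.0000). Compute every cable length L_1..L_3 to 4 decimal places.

(6.8007, 5.5902, 6.5000)

L_1: Δ = A_1−P = (-5.5000, 4.0000) → ‖Δ‖ = √46.2500 = 6.8007
L_2: Δ = A_2−P = (-5.5000, -1.0000) → ‖Δ‖ = √31.2500 = 5.5902
L_3: Δ = A_3−P = (2.5000, -6.0000) → ‖Δ‖ = √42.2500 = 6.5000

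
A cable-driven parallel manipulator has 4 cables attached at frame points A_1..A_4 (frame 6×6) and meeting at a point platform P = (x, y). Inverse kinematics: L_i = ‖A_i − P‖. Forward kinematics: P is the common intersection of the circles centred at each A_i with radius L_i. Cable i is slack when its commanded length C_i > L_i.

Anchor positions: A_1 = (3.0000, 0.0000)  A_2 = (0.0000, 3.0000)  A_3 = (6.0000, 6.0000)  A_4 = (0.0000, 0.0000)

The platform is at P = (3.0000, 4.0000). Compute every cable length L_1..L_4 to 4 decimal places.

(4.0000, 3.1623, 3.6056, 5.0000)

cable 1: Δx=0.0000, Δy=-4.0000; L_1 = √(Δx²+Δy²) = 4.0000
cable 2: Δx=-3.0000, Δy=-1.0000; L_2 = √(Δx²+Δy²) = 3.1623
cable 3: Δx=3.0000, Δy=2.0000; L_3 = √(Δx²+Δy²) = 3.6056
cable 4: Δx=-3.0000, Δy=-4.0000; L_4 = √(Δx²+Δy²) = 5.0000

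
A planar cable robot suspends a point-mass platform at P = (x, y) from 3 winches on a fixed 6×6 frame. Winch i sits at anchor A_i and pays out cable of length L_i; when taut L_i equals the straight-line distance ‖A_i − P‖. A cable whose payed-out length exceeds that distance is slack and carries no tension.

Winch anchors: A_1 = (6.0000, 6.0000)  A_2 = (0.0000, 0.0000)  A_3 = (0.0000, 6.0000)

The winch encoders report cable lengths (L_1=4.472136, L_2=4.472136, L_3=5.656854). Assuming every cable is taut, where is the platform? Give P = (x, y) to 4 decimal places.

each cable: (A_i−P)·(A_i−P) = L_i²; let k_i = ‖A_i‖²−L_i²
k_1 = 36.0000+36.0000−20.0000 = 52.0000
row 1: 12.0000x + 12.0000y = 72.0000  (k_2=-20.0000)
row 2: 12.0000x + 0.0000y = 48.0000  (k_3=4.0000)
Cramer on rows 1–2 → x = 4.0000, y = 2.0000

(4.0000, 2.0000)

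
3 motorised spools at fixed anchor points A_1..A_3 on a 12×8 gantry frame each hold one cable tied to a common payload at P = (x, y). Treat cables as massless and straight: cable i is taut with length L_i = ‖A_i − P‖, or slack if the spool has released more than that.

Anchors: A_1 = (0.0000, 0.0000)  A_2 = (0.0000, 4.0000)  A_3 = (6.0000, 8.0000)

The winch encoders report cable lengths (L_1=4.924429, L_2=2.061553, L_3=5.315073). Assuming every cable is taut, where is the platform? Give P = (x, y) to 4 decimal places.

(2.0000, 4.5000)

each cable: (A_i−P)·(A_i−P) = L_i²; let q_i = ‖A_i‖²−L_i²
q_1 = 0.0000+0.0000−24.2500 = -24.2500
row 1: 0.0000x − 8.0000y = -36.0000  (q_2=11.7500)
row 2: -12.0000x − 16.0000y = -96.0000  (q_3=71.7500)
Cramer on rows 1–2 → x = 2.0000, y = 4.5000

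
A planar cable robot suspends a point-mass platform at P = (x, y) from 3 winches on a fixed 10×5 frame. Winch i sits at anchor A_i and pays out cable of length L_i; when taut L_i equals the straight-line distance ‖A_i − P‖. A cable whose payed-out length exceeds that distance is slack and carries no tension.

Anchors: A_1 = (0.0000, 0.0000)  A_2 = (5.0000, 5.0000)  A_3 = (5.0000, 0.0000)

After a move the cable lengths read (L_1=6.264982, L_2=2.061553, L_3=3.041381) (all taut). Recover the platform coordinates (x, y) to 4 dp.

expand ‖A_i−P‖²=L_i² and subtract eq 1 (k_i ≔ ‖A_i‖²−L_i²)
k_1 = 0.0000+0.0000−39.2500 = -39.2500
eq1−eq2 → [-10.0000  -10.0000]·P = -85.0000
eq1−eq3 → [-10.0000  0.0000]·P = -55.0000
2×2 solve → P = (5.5000, 3.0000)

(5.5000, 3.0000)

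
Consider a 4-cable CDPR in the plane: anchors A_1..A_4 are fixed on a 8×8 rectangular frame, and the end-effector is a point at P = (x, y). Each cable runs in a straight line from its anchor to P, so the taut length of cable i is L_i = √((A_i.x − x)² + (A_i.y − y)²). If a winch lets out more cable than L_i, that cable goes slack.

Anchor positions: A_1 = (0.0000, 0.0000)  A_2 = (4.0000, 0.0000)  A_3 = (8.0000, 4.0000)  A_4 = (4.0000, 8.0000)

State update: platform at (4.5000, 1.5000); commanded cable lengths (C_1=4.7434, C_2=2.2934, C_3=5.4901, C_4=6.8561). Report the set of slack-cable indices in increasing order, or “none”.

cable 1: L_1 = ‖A_1−P‖ = 4.7434;  C_1 = 4.7434 → taut
cable 2: L_2 = ‖A_2−P‖ = 1.5811;  C_2 = 2.2934 → slack
cable 3: L_3 = ‖A_3−P‖ = 4.3012;  C_3 = 5.4901 → slack
cable 4: L_4 = ‖A_4−P‖ = 6.5192;  C_4 = 6.8561 → slack

2, 3, 4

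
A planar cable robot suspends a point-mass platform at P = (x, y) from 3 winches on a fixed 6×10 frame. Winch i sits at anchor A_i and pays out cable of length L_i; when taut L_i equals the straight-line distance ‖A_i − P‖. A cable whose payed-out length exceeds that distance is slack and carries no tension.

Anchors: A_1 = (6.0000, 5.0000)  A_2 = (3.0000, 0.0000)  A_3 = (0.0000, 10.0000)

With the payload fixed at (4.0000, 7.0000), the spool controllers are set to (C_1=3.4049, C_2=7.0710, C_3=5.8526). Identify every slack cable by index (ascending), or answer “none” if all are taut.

cable 1: √((2.0000)²+(-2.0000)²)=2.8284, C_1=3.4049: slack
cable 2: √((-1.0000)²+(-7.0000)²)=7.0711, C_2=7.0710: taut
cable 3: √((-4.0000)²+(3.0000)²)=5.0000, C_3=5.8526: slack

1, 3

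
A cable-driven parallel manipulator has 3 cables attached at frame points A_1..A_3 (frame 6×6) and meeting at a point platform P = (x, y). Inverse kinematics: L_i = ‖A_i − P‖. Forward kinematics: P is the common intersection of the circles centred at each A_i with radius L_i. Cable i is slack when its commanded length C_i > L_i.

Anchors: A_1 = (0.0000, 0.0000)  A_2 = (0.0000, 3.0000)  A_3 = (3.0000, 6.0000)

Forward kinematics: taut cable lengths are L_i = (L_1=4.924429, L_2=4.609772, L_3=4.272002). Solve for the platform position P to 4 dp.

(4.5000, 2.0000)

each cable: (A_i−P)·(A_i−P) = L_i²; let k_i = ‖A_i‖²−L_i²
k_1 = 0.0000+0.0000−24.2500 = -24.2500
row 1: 0.0000x − 6.0000y = -12.0000  (k_2=-12.2500)
row 2: -6.0000x − 12.0000y = -51.0000  (k_3=26.7500)
Cramer on rows 1–2 → x = 4.5000, y = 2.0000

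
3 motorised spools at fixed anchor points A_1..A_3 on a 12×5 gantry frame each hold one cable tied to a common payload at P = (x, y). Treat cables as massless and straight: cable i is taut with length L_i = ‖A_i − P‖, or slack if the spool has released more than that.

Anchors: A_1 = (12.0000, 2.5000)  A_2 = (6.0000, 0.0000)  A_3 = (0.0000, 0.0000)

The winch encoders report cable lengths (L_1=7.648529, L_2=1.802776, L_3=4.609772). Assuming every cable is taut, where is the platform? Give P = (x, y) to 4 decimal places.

expand ‖A_i−P‖²=L_i² and subtract eq 1 (c_i ≔ ‖A_i‖²−L_i²)
c_1 = 144.0000+6.2500−58.5000 = 91.7500
eq1−eq2 → [12.0000  5.0000]·P = 59.0000
eq1−eq3 → [24.0000  5.0000]·P = 113.0000
2×2 solve → P = (4.5000, 1.0000)

(4.5000, 1.0000)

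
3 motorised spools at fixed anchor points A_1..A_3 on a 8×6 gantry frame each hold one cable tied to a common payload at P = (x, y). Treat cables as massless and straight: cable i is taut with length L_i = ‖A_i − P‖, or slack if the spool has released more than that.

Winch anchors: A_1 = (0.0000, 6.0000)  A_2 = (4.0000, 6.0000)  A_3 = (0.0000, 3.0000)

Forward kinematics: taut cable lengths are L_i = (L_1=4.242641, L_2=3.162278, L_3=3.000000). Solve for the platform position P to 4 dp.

(3.0000, 3.0000)

expand ‖A_i−P‖²=L_i² and subtract eq 1 (k_i ≔ ‖A_i‖²−L_i²)
k_1 = 0.0000+36.0000−18.0000 = 18.0000
eq1−eq2 → [-8.0000  0.0000]·P = -24.0000
eq1−eq3 → [0.0000  6.0000]·P = 18.0000
2×2 solve → P = (3.0000, 3.0000)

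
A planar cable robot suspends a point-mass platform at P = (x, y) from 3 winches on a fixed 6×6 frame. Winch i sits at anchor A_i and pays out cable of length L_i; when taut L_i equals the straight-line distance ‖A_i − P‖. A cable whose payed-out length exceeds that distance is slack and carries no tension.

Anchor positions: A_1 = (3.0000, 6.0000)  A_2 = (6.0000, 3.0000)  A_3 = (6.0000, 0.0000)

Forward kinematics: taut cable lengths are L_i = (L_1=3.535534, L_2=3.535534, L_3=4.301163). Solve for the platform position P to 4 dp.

(2.5000, 2.5000)

expand ‖A_i−P‖²=L_i² and subtract eq 1 (c_i ≔ ‖A_i‖²−L_i²)
c_1 = 9.0000+36.0000−12.5000 = 32.5000
eq1−eq2 → [-6.0000  6.0000]·P = 0.0000
eq1−eq3 → [-6.0000  12.0000]·P = 15.0000
2×2 solve → P = (2.5000, 2.5000)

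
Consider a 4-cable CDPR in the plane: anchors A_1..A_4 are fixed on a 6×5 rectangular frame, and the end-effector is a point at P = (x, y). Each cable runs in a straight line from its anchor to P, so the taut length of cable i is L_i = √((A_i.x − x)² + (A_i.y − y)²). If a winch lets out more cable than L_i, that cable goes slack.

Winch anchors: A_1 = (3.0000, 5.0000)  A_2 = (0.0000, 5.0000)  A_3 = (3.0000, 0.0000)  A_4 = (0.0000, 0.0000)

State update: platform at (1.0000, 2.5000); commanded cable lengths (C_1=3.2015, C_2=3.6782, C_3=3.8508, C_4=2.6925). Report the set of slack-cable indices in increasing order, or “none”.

2, 3

cable 1: √((2.0000)²+(2.5000)²)=3.2016, C_1=3.2015: taut
cable 2: √((-1.0000)²+(2.5000)²)=2.6926, C_2=3.6782: slack
cable 3: √((2.0000)²+(-2.5000)²)=3.2016, C_3=3.8508: slack
cable 4: √((-1.0000)²+(-2.5000)²)=2.6926, C_4=2.6925: taut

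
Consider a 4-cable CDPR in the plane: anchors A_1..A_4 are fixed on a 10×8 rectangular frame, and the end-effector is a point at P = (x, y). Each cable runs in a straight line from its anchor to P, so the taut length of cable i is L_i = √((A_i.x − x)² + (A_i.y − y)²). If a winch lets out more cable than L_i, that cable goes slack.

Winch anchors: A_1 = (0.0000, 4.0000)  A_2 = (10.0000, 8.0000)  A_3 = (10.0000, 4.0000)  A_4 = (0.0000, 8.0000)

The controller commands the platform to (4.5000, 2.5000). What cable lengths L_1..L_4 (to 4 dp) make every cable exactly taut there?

(4.7434, 7.7782, 5.7009, 7.1063)

cable 1: Δx=-4.5000, Δy=1.5000; L_1 = √(Δx²+Δy²) = 4.7434
cable 2: Δx=5.5000, Δy=5.5000; L_2 = √(Δx²+Δy²) = 7.7782
cable 3: Δx=5.5000, Δy=1.5000; L_3 = √(Δx²+Δy²) = 5.7009
cable 4: Δx=-4.5000, Δy=5.5000; L_4 = √(Δx²+Δy²) = 7.1063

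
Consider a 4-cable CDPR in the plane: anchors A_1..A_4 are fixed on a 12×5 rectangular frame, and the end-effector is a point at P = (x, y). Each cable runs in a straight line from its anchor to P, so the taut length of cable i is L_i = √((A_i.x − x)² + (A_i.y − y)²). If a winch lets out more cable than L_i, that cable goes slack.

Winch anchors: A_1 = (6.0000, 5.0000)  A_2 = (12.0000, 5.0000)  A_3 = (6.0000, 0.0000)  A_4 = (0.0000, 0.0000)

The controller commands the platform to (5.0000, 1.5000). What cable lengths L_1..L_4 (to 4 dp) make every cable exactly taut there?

(3.6401, 7.8262, 1.8028, 5.2202)

L_1 = √((6.0000−5.0000)² + (5.0000−1.5000)²) = 3.6401
L_2 = √((12.0000−5.0000)² + (5.0000−1.5000)²) = 7.8262
L_3 = √((6.0000−5.0000)² + (0.0000−1.5000)²) = 1.8028
L_4 = √((0.0000−5.0000)² + (0.0000−1.5000)²) = 5.2202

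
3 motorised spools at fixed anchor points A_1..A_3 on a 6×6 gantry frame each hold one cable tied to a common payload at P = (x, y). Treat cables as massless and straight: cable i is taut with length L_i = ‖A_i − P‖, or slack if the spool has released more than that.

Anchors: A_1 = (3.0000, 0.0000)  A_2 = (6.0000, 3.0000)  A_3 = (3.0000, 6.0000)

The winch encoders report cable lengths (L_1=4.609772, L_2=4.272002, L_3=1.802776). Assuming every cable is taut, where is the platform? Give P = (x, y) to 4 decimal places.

circle eqns → linear via eq_j − eq_1; set c_j = A_j·A_j − L_j²
c_1 = 9.0000+0.0000−21.2500 = -12.2500
-6.0000·x − 6.0000·y = c_1−c_2 = -39.0000
0.0000·x − 12.0000·y = c_1−c_3 = -54.0000
solve first two rows → x=2.0000, y=4.5000

(2.0000, 4.5000)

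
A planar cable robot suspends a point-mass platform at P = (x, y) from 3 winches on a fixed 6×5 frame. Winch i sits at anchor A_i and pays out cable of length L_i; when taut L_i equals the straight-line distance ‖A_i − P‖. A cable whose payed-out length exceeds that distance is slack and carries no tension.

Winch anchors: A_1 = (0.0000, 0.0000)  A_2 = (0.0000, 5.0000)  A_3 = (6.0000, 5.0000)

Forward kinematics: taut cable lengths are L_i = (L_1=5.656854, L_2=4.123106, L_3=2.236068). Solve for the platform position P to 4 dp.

circle eqns → linear via eq_j − eq_1; set q_j = A_j·A_j − L_j²
q_1 = 0.0000+0.0000−32.0000 = -32.0000
0.0000·x − 10.0000·y = q_1−q_2 = -40.0000
-12.0000·x − 10.0000·y = q_1−q_3 = -88.0000
solve first two rows → x=4.0000, y=4.0000

(4.0000, 4.0000)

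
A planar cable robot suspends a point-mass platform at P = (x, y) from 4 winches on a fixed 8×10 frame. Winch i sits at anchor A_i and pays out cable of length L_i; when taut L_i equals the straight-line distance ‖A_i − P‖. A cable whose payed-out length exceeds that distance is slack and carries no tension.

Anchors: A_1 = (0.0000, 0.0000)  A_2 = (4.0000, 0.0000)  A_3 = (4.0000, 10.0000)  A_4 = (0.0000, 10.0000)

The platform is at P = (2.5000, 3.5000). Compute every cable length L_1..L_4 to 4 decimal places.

(4.3012, 3.8079, 6.6708, 6.9642)

L_1 = √((0.0000−2.5000)² + (0.0000−3.5000)²) = 4.3012
L_2 = √((4.0000−2.5000)² + (0.0000−3.5000)²) = 3.8079
L_3 = √((4.0000−2.5000)² + (10.0000−3.5000)²) = 6.6708
L_4 = √((0.0000−2.5000)² + (10.0000−3.5000)²) = 6.9642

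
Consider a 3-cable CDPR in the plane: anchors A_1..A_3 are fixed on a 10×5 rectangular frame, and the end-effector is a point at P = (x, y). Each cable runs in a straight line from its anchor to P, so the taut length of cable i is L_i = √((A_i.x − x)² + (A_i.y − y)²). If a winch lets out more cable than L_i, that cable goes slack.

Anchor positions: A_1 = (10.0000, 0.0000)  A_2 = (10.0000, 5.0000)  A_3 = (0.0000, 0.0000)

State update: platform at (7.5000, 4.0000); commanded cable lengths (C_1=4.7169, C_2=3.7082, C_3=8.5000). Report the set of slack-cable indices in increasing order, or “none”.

2

i=1: geometric 4.7170 vs commanded 4.7169 ⇒ taut
i=2: geometric 2.6926 vs commanded 3.7082 ⇒ slack
i=3: geometric 8.5000 vs commanded 8.5000 ⇒ taut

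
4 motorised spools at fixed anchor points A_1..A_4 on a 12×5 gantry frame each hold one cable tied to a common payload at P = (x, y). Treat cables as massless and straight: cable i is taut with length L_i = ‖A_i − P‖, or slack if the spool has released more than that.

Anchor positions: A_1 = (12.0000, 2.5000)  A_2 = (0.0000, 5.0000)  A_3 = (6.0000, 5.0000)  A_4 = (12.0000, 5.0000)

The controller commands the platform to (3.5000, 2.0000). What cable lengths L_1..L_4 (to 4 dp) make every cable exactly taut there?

(8.5147, 4.6098, 3.9051, 9.0139)

L_1 = √((12.0000−3.5000)² + (2.5000−2.0000)²) = 8.5147
L_2 = √((0.0000−3.5000)² + (5.0000−2.0000)²) = 4.6098
L_3 = √((6.0000−3.5000)² + (5.0000−2.0000)²) = 3.9051
L_4 = √((12.0000−3.5000)² + (5.0000−2.0000)²) = 9.0139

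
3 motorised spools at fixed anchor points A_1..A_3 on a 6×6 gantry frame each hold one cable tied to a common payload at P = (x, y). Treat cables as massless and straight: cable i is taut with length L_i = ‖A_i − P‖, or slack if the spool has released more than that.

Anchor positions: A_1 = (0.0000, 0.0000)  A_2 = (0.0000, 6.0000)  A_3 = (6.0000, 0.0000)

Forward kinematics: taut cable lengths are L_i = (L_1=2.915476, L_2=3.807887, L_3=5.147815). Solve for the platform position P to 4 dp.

expand ‖A_i−P‖²=L_i² and subtract eq 1 (c_i ≔ ‖A_i‖²−L_i²)
c_1 = 0.0000+0.0000−8.5000 = -8.5000
eq1−eq2 → [0.0000  -12.0000]·P = -30.0000
eq1−eq3 → [-12.0000  0.0000]·P = -18.0000
2×2 solve → P = (1.5000, 2.5000)

(1.5000, 2.5000)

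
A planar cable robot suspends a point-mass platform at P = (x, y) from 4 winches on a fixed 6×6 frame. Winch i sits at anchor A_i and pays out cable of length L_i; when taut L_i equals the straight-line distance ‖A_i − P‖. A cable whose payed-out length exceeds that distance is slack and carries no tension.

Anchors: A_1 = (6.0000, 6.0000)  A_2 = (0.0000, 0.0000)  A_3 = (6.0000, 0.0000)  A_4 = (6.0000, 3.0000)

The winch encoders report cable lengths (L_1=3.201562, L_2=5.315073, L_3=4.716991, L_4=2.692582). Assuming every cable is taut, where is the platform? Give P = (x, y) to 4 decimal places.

expand ‖A_i−P‖²=L_i² and subtract eq 1 (c_i ≔ ‖A_i‖²−L_i²)
c_1 = 36.0000+36.0000−10.2500 = 61.7500
eq1−eq2 → [12.0000  12.0000]·P = 90.0000
eq1−eq3 → [0.0000  12.0000]·P = 48.0000
eq1−eq4 → [0.0000  6.0000]·P = 24.0000
2×2 solve → P = (3.5000, 4.0000)
check cable 4: ‖A_4−P‖² = 7.2500 ≈ L_4² = 7.2500 ✓

(3.5000, 4.0000)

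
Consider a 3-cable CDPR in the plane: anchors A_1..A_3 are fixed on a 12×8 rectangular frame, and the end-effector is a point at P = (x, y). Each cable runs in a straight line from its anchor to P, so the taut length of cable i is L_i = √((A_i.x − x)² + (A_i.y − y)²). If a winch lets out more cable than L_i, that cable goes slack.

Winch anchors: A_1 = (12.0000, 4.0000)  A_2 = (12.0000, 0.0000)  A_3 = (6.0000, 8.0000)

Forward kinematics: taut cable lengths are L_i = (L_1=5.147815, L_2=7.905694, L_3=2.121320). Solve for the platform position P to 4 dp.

circle eqns → linear via eq_j − eq_1; set k_j = A_j·A_j − L_j²
k_1 = 144.0000+16.0000−26.5000 = 133.5000
0.0000·x + 8.0000·y = k_1−k_2 = 52.0000
12.0000·x − 8.0000·y = k_1−k_3 = 38.0000
solve first two rows → x=7.5000, y=6.5000

(7.5000, 6.5000)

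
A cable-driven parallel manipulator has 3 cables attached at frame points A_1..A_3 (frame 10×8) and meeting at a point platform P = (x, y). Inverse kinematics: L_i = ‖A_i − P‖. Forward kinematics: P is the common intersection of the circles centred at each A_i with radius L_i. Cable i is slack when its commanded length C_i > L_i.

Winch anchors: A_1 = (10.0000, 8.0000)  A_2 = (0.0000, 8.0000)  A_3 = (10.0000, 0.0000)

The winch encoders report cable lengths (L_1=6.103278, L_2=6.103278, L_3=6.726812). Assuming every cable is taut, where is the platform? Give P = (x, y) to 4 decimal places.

(5.0000, 4.5000)

circle eqns → linear via eq_j − eq_1; set k_j = A_j·A_j − L_j²
k_1 = 100.0000+64.0000−37.2500 = 126.7500
20.0000·x + 0.0000·y = k_1−k_2 = 100.0000
0.0000·x + 16.0000·y = k_1−k_3 = 72.0000
solve first two rows → x=5.0000, y=4.5000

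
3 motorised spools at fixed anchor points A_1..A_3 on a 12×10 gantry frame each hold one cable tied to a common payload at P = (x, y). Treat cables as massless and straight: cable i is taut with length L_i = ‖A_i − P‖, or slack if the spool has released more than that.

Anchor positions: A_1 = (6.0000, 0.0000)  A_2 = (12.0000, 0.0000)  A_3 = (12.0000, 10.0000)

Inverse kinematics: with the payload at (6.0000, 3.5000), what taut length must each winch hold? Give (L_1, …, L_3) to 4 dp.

(3.5000, 6.9462, 8.8459)

L_1: Δ = A_1−P = (0.0000, -3.5000) → ‖Δ‖ = √12.2500 = 3.5000
L_2: Δ = A_2−P = (6.0000, -3.5000) → ‖Δ‖ = √48.2500 = 6.9462
L_3: Δ = A_3−P = (6.0000, 6.5000) → ‖Δ‖ = √78.2500 = 8.8459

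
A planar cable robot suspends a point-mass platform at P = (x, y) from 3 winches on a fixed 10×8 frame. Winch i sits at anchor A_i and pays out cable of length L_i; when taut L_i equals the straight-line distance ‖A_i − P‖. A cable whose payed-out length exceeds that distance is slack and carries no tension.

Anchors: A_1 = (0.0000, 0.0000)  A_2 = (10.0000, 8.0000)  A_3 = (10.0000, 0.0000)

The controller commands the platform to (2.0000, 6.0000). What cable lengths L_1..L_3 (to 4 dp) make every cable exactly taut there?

L_1 = √((0.0000−2.0000)² + (0.0000−6.0000)²) = 6.3246
L_2 = √((10.0000−2.0000)² + (8.0000−6.0000)²) = 8.2462
L_3 = √((10.0000−2.0000)² + (0.0000−6.0000)²) = 10.0000

(6.3246, 8.2462, 10.0000)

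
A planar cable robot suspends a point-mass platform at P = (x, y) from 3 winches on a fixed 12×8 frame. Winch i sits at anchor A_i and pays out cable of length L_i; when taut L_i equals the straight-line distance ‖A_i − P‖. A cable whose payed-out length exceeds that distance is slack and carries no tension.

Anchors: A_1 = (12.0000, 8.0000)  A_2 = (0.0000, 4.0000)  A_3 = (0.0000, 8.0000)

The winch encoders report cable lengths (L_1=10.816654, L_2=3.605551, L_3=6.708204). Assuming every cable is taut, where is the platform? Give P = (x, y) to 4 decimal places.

(3.0000, 2.0000)

circle eqns → linear via eq_j − eq_1; set k_j = A_j·A_j − L_j²
k_1 = 144.0000+64.0000−117.0000 = 91.0000
24.0000·x + 8.0000·y = k_1−k_2 = 88.0000
24.0000·x + 0.0000·y = k_1−k_3 = 72.0000
solve first two rows → x=3.0000, y=2.0000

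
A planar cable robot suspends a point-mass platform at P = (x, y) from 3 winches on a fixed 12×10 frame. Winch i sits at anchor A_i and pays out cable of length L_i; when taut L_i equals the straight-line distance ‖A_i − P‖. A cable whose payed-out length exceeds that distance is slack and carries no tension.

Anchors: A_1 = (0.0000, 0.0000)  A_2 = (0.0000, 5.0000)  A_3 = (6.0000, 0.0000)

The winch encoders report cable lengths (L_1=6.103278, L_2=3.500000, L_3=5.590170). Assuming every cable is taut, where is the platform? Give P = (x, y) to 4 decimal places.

each cable: (A_i−P)·(A_i−P) = L_i²; let k_i = ‖A_i‖²−L_i²
k_1 = 0.0000+0.0000−37.2500 = -37.2500
row 1: 0.0000x − 10.0000y = -50.0000  (k_2=12.7500)
row 2: -12.0000x + 0.0000y = -42.0000  (k_3=4.7500)
Cramer on rows 1–2 → x = 3.5000, y = 5.0000

(3.5000, 5.0000)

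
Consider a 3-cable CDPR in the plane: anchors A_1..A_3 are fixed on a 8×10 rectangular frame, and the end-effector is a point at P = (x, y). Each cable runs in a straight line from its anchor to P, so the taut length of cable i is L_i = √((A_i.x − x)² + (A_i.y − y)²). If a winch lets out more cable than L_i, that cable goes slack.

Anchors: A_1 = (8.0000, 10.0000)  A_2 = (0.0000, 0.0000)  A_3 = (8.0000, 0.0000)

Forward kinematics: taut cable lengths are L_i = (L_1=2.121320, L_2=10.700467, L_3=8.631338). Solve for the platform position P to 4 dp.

each cable: (A_i−P)·(A_i−P) = L_i²; let c_i = ‖A_i‖²−L_i²
c_1 = 64.0000+100.0000−4.5000 = 159.5000
row 1: 16.0000x + 20.0000y = 274.0000  (c_2=-114.5000)
row 2: 0.0000x + 20.0000y = 170.0000  (c_3=-10.5000)
Cramer on rows 1–2 → x = 6.5000, y = 8.5000

(6.5000, 8.5000)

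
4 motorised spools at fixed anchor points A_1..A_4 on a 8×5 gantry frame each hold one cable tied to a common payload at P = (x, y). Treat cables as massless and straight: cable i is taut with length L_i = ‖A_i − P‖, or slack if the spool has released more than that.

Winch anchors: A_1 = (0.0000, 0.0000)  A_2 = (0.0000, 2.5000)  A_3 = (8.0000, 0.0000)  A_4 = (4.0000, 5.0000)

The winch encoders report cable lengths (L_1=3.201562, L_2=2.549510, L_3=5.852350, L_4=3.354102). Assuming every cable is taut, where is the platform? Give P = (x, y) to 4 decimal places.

circle eqns → linear via eq_j − eq_1; set q_j = A_j·A_j − L_j²
q_1 = 0.0000+0.0000−10.2500 = -10.2500
0.0000·x − 5.0000·y = q_1−q_2 = -10.0000
-16.0000·x + 0.0000·y = q_1−q_3 = -40.0000
-8.0000·x − 10.0000·y = q_1−q_4 = -40.0000
solve first two rows → x=2.5000, y=2.0000
check cable 4: ‖A_4−P‖² = 11.2500 ≈ L_4² = 11.2500 ✓

(2.5000, 2.0000)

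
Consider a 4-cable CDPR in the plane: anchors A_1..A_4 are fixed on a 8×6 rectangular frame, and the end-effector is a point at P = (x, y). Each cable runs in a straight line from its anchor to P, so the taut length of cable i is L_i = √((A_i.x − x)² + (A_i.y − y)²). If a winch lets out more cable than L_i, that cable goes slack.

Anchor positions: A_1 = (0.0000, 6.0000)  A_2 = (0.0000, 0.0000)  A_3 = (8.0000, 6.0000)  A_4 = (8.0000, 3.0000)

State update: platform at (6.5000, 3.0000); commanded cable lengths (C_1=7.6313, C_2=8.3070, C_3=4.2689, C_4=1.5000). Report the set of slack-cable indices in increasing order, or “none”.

cable 1: √((-6.5000)²+(3.0000)²)=7.1589, C_1=7.6313: slack
cable 2: √((-6.5000)²+(-3.0000)²)=7.1589, C_2=8.3070: slack
cable 3: √((1.5000)²+(3.0000)²)=3.3541, C_3=4.2689: slack
cable 4: √((1.5000)²+(0.0000)²)=1.5000, C_4=1.5000: taut

1, 2, 3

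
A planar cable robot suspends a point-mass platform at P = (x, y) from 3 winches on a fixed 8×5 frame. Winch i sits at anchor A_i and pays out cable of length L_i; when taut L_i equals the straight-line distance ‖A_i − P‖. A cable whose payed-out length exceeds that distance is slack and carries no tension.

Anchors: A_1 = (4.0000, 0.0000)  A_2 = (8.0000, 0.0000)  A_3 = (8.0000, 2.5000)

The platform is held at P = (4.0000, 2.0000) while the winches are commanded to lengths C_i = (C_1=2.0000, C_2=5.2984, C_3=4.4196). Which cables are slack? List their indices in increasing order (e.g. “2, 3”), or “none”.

2, 3

i=1: geometric 2.0000 vs commanded 2.0000 ⇒ taut
i=2: geometric 4.4721 vs commanded 5.2984 ⇒ slack
i=3: geometric 4.0311 vs commanded 4.4196 ⇒ slack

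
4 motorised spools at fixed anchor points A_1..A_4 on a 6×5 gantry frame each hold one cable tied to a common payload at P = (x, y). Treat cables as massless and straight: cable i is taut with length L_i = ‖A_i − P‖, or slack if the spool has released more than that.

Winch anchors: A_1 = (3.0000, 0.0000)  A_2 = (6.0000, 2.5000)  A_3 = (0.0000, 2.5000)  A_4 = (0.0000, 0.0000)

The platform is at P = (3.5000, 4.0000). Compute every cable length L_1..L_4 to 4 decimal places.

cable 1: Δx=-0.5000, Δy=-4.0000; L_1 = √(Δx²+Δy²) = 4.0311
cable 2: Δx=2.5000, Δy=-1.5000; L_2 = √(Δx²+Δy²) = 2.9155
cable 3: Δx=-3.5000, Δy=-1.5000; L_3 = √(Δx²+Δy²) = 3.8079
cable 4: Δx=-3.5000, Δy=-4.0000; L_4 = √(Δx²+Δy²) = 5.3151

(4.0311, 2.9155, 3.8079, 5.3151)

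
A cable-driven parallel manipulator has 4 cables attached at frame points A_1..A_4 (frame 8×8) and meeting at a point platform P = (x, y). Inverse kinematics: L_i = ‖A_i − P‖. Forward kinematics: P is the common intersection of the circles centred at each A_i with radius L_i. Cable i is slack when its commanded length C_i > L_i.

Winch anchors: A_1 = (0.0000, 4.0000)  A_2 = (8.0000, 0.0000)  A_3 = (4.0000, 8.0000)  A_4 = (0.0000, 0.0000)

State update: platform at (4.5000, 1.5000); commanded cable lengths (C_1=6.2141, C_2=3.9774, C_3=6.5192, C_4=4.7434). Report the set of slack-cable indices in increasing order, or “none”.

cable 1: L_1 = ‖A_1−P‖ = 5.1478;  C_1 = 6.2141 → slack
cable 2: L_2 = ‖A_2−P‖ = 3.8079;  C_2 = 3.9774 → slack
cable 3: L_3 = ‖A_3−P‖ = 6.5192;  C_3 = 6.5192 → taut
cable 4: L_4 = ‖A_4−P‖ = 4.7434;  C_4 = 4.7434 → taut

1, 2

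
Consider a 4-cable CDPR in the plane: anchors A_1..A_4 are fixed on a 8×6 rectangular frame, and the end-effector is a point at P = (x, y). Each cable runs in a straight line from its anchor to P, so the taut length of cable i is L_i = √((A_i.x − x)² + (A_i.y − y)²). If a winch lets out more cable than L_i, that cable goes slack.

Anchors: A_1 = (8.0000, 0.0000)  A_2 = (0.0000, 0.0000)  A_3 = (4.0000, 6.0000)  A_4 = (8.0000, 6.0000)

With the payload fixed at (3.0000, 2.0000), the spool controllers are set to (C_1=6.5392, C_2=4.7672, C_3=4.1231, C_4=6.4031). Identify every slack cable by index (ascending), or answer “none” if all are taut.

1, 2

i=1: geometric 5.3852 vs commanded 6.5392 ⇒ slack
i=2: geometric 3.6056 vs commanded 4.7672 ⇒ slack
i=3: geometric 4.1231 vs commanded 4.1231 ⇒ taut
i=4: geometric 6.4031 vs commanded 6.4031 ⇒ taut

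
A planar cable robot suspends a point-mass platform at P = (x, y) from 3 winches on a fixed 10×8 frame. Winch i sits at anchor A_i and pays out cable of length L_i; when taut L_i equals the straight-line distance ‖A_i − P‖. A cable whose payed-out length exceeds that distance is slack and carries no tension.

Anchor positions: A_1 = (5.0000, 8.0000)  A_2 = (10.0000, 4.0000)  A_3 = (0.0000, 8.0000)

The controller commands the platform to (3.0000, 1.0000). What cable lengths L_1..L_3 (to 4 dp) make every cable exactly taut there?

(7.2801, 7.6158, 7.6158)

L_1: Δ = A_1−P = (2.0000, 7.0000) → ‖Δ‖ = √53.0000 = 7.2801
L_2: Δ = A_2−P = (7.0000, 3.0000) → ‖Δ‖ = √58.0000 = 7.6158
L_3: Δ = A_3−P = (-3.0000, 7.0000) → ‖Δ‖ = √58.0000 = 7.6158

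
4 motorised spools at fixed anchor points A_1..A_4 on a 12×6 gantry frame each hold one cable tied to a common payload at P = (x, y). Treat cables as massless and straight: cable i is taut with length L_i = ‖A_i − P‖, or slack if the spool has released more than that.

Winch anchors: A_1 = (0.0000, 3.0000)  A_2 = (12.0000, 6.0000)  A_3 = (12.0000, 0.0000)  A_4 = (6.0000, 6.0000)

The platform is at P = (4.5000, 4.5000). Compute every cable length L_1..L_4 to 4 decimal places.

(4.7434, 7.6485, 8.7464, 2.1213)

L_1: Δ = A_1−P = (-4.5000, -1.5000) → ‖Δ‖ = √22.5000 = 4.7434
L_2: Δ = A_2−P = (7.5000, 1.5000) → ‖Δ‖ = √58.5000 = 7.6485
L_3: Δ = A_3−P = (7.5000, -4.5000) → ‖Δ‖ = √76.5000 = 8.7464
L_4: Δ = A_4−P = (1.5000, 1.5000) → ‖Δ‖ = √4.5000 = 2.1213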